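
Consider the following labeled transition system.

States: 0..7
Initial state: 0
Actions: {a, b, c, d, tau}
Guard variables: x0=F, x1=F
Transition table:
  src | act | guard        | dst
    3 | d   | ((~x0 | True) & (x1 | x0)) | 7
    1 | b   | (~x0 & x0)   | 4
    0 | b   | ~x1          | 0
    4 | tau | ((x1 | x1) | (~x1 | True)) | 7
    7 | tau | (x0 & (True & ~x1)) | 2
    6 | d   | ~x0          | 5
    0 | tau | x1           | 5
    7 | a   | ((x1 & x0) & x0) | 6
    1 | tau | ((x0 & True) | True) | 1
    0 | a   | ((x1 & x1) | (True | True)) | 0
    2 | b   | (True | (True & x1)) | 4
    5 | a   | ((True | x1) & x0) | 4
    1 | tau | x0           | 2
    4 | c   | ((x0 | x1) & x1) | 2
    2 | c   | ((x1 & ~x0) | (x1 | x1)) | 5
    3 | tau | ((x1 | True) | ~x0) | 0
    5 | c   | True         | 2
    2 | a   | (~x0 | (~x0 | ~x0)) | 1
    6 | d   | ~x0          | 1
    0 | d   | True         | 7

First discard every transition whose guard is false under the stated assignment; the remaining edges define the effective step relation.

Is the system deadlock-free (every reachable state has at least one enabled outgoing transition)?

Answer: DEADLOCK at state 7

Trace:
Reachable = {0,7}
  0: a→0  b→0  d→7  [3 exit(s)]
  7: ∅  [no exit]
Path to 7: d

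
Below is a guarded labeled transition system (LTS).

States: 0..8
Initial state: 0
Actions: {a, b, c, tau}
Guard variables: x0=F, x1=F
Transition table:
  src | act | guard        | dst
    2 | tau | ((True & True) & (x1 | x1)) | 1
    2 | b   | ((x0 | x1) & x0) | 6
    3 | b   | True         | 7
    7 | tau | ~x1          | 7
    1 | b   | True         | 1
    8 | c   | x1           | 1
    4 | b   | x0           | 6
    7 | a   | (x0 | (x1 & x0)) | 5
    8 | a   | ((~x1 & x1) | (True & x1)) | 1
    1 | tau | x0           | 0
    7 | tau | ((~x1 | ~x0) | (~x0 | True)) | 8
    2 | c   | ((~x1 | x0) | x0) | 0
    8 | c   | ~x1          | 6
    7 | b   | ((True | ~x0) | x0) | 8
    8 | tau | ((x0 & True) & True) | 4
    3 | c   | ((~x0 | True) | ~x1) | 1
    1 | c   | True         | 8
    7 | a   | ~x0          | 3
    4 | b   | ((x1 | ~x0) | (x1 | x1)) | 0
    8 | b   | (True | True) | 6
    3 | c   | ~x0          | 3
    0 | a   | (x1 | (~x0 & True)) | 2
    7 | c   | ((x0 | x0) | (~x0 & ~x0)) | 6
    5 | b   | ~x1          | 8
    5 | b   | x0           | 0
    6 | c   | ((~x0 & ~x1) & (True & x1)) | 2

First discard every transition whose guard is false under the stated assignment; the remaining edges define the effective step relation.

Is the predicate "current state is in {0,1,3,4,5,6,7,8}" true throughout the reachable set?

Answer: INVARIANT VIOLATED at state 2

Working:
Inv-set: {0,1,3,4,5,6,7,8}
Reachable = {0,2}
  0: ✓
  2: ✗ unsafe
reach 2 via a — violates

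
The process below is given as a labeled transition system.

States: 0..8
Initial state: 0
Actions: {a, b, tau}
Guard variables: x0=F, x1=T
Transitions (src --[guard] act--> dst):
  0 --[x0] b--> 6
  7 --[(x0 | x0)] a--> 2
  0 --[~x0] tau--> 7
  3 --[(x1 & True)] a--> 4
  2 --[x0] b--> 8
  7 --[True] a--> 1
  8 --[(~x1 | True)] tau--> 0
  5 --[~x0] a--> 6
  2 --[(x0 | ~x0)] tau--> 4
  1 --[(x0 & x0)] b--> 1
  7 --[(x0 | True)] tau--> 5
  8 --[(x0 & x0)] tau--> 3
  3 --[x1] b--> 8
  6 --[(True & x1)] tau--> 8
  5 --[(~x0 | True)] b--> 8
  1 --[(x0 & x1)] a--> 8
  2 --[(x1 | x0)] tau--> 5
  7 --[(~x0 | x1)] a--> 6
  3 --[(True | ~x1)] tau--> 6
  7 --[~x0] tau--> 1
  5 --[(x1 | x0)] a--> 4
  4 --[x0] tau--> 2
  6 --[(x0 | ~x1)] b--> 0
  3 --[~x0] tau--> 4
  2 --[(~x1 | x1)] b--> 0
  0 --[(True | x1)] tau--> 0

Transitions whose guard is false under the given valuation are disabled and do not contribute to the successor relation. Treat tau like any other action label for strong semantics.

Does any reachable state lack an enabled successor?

Answer: DEADLOCK at state 1

Trace:
Reach set: {0,1,4,5,6,7,8}
  0: tau→0  tau→7  [2 exit(s)]
  1: ∅  [no exit]
  4: ∅  [no exit]
  5: a→4  a→6  b→8  [3 exit(s)]
  6: tau→8  [1 exit(s)]
  7: a→1  a→6  tau→1  tau→5  [4 exit(s)]
  8: tau→0  [1 exit(s)]
witness 1: tau·a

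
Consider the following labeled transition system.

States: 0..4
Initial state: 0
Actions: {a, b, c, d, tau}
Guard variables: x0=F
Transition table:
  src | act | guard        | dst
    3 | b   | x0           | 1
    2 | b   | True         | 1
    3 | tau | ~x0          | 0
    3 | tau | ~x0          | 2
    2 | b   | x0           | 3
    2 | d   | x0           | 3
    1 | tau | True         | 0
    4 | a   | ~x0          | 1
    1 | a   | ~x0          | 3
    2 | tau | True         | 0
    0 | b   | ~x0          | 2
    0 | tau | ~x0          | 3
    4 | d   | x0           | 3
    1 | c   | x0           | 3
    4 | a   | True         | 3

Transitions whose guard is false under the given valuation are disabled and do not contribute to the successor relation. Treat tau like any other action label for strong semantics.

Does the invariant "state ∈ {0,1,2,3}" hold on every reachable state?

Allowed set {0,1,2,3}
Reach set: {0,1,2,3}
  0: ✓
  1: ✓
  2: ✓
  3: ✓

Answer: INVARIANT HOLDS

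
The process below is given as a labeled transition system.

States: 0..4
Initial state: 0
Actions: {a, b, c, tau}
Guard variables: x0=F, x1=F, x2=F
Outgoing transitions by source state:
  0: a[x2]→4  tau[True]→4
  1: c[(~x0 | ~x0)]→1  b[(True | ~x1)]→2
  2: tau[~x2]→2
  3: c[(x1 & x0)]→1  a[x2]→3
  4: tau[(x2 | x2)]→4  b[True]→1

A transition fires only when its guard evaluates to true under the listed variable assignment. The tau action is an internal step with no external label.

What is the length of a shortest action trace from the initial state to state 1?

Answer: 2

Analysis:
Layered search for 1:
  depth 0: {0}
  depth 1: {4}
  depth 2: {1}
first hit 1 at d=2 via tau·b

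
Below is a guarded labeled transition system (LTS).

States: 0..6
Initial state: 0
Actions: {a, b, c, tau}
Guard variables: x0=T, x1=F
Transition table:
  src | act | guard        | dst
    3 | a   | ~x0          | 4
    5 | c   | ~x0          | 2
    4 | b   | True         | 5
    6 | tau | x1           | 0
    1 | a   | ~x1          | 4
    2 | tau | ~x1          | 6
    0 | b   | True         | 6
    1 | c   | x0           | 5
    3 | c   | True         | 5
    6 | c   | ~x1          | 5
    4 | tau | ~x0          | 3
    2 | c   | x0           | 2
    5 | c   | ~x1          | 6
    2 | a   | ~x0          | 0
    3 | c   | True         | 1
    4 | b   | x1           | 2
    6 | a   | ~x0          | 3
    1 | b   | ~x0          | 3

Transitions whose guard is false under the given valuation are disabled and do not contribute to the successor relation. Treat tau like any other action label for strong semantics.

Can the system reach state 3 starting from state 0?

10 transition(s) survive guard evaluation.
depth 0: {0}
depth 1: {6}  cumulative {0,6}
depth 2: {5}  cumulative {0,5,6}
Reach set: {0,5,6}

Answer: UNREACHABLE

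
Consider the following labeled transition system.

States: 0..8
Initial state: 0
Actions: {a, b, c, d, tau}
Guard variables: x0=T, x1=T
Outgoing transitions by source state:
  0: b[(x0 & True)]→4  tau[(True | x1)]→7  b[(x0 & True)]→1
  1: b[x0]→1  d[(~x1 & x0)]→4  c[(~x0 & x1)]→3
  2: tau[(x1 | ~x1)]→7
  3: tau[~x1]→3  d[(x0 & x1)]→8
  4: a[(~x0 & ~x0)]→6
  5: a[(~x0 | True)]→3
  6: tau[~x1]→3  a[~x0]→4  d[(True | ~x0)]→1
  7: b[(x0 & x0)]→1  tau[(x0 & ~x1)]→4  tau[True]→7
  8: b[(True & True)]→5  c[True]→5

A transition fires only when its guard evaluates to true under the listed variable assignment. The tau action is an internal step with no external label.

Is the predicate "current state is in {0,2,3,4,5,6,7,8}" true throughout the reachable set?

Inv-set: {0,2,3,4,5,6,7,8}
R = {0,1,4,7}
  0: ok
  1: outside
  4: ok
  7: ok
reach 1 via b — violates

Answer: INVARIANT VIOLATED at state 1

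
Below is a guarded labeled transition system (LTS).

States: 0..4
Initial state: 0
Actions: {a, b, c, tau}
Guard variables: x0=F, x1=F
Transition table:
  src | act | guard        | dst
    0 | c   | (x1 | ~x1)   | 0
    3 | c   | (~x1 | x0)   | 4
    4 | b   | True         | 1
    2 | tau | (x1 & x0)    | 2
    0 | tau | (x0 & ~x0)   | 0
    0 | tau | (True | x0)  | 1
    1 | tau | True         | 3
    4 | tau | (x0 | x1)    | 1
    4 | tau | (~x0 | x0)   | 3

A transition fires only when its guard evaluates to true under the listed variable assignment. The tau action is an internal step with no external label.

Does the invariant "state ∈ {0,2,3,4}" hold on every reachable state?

Inv-set: {0,2,3,4}
Reachable = {0,1,3,4}
  0: safe
  1: outside
  3: safe
  4: safe
reach 1 via tau — violates

Answer: INVARIANT VIOLATED at state 1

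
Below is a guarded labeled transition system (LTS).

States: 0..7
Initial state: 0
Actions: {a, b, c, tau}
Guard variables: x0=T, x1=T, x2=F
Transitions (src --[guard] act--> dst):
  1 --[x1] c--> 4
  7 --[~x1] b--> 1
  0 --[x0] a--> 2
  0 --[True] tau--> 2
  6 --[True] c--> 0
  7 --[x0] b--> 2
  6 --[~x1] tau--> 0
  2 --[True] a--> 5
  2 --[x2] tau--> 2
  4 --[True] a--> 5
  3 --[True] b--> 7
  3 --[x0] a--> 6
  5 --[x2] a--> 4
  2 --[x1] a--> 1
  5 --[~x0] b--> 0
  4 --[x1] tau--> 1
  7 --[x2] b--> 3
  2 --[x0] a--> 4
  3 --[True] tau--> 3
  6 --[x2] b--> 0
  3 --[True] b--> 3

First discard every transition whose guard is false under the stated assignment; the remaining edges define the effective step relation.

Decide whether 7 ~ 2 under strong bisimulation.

Answer: NOT BISIMILAR

Working:
Bisimulation quotient by refinement:
  π0 = {{0,1,2,3,4,5,6,7}}
  π1 = {{0,4},{1,6},{2},{3},{5},{7}}
  π2 = {{0},{1,6},{2},{3},{4},{5},{7}}
  π3 = {{0},{1},{2},{3},{4},{5},{6},{7}}
8 equivalence class(es) (converged in 4)
class of 7: {7}; class of 2: {2}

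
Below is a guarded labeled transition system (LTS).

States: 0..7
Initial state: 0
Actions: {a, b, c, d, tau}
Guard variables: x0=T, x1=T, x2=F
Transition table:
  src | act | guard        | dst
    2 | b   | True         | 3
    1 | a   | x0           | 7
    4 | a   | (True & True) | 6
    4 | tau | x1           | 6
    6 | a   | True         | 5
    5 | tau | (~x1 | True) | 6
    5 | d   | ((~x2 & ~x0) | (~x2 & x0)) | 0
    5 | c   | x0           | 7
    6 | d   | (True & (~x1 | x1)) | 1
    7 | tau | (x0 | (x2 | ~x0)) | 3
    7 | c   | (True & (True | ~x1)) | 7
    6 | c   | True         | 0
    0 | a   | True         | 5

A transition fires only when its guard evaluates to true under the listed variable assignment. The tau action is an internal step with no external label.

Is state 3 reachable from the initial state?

13 transition(s) survive guard evaluation.
Layer 0: {0}
Layer 1: {5}  cumulative {0,5}
Layer 2: {6,7}  cumulative {0,5,6,7}
Layer 3: {1,3}  cumulative {0,1,3,5,6,7}
Reach set: {0,1,3,5,6,7}
witness 3: a·c·tau

Answer: REACHABLE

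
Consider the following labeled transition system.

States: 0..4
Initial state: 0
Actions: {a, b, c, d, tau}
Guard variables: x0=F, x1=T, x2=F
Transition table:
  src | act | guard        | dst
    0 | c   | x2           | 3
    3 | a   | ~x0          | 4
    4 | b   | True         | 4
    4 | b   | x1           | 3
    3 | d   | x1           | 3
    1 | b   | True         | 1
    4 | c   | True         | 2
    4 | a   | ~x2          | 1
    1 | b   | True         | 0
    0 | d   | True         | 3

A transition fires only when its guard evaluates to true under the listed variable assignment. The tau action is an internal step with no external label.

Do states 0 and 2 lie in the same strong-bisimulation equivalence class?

Answer: NOT BISIMILAR

Analysis:
Compute ~ classes (split until stable):
  π0 = {{0,1,2,3,4}}
  π1 = {{0},{1},{2},{3},{4}}
stable after 2 split(s): 5 block(s)
[0]={0}  [2]={2}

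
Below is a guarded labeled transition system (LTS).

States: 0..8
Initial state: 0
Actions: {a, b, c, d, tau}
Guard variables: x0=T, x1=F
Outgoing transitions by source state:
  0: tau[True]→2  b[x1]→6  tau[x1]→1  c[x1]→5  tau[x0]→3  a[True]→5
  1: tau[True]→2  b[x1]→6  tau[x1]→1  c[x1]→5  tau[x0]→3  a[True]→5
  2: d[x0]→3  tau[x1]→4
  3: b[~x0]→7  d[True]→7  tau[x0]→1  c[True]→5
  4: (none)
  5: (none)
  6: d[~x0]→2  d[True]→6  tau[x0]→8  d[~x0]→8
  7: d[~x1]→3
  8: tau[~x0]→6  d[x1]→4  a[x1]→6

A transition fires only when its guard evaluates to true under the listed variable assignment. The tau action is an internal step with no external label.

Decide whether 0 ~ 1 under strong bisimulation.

Answer: BISIMILAR

Analysis:
Compute ~ classes (split until stable):
  round 0: {{0,1,2,3,4,5,6,7,8}}
  round 1: {{0,1},{2,7},{3},{4,5,8},{6}}
Fixed point at round 2; 5 class(es).
class of 0: {0,1}; class of 1: {0,1}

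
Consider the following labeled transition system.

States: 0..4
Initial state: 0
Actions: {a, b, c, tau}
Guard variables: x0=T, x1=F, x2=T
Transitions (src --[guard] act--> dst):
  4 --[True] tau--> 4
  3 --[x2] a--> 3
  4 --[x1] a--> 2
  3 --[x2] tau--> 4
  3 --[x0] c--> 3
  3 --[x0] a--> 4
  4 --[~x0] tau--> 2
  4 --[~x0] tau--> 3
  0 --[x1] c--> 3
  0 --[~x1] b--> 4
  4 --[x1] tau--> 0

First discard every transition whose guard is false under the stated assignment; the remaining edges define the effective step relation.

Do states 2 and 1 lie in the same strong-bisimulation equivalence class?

Compute ~ classes (split until stable):
  round 0: {{0,1,2,3,4}}
  round 1: {{0},{1,2},{3},{4}}
4 equivalence class(es) (converged in 2)
2∈{1,2}, 1∈{1,2}

Answer: BISIMILAR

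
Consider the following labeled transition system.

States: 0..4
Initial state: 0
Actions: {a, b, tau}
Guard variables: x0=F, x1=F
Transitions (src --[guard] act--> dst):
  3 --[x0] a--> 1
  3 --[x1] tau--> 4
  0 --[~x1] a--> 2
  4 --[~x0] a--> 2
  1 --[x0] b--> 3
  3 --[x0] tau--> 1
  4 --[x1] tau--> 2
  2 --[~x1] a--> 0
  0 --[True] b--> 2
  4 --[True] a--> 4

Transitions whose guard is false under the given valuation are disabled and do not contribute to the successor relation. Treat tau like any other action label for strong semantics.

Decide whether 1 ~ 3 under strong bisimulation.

Refine partition for ~:
  P[0] = {{0,1,2,3,4}}
  P[1] = {{0},{1,3},{2,4}}
  P[2] = {{0},{1,3},{2},{4}}
Fixed point at round 3; 4 class(es).
1∈{1,3}, 3∈{1,3}

Answer: BISIMILAR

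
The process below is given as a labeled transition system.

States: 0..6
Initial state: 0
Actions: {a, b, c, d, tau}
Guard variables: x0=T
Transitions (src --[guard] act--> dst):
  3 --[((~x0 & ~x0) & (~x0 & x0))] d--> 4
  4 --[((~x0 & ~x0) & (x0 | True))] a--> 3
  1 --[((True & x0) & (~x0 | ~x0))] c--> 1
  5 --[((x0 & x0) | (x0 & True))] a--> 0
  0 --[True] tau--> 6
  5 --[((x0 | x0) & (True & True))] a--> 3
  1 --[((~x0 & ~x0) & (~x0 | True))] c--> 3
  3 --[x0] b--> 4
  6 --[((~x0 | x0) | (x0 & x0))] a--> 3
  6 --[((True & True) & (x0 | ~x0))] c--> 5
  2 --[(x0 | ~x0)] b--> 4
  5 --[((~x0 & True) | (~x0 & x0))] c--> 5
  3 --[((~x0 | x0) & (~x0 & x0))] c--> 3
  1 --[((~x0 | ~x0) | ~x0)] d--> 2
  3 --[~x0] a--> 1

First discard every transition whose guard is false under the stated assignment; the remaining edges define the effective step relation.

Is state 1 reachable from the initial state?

Answer: UNREACHABLE

Working:
Guard filter leaves 7 enabled edge(s).
depth 0: {0}
depth 1: {6}  total {0,6}
depth 2: {3,5}  total {0,3,5,6}
depth 3: {4}  total {0,3,4,5,6}
Reachable = {0,3,4,5,6}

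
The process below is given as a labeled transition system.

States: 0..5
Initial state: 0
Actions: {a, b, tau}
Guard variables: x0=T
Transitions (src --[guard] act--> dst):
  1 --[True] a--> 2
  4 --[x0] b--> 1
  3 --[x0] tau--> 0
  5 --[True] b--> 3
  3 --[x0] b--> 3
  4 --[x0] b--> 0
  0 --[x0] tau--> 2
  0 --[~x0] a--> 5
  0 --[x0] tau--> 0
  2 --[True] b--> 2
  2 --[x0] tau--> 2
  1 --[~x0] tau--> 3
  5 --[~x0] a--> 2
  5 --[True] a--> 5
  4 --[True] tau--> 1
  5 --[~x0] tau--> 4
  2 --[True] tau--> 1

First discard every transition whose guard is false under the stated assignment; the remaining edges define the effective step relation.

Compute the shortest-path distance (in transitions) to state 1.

Layered search for 1:
  L0 = {0}
  L1 = {2}
  L2 = {1}
first hit 1 at d=2 via tau·tau

Answer: 2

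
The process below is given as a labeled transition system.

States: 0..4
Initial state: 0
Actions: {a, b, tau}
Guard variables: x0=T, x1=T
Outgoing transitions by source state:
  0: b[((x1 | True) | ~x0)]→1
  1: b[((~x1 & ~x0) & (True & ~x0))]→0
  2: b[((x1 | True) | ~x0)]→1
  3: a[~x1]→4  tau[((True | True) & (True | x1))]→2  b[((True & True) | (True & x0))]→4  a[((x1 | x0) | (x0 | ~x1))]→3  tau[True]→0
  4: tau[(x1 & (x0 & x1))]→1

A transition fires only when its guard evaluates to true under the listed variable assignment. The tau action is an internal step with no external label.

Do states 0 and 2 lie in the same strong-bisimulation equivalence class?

Answer: BISIMILAR

Trace:
Compute ~ classes (split until stable):
  π0 = {{0,1,2,3,4}}
  π1 = {{0,2},{1},{3},{4}}
stable after 2 split(s): 4 block(s)
[0]={0,2}  [2]={0,2}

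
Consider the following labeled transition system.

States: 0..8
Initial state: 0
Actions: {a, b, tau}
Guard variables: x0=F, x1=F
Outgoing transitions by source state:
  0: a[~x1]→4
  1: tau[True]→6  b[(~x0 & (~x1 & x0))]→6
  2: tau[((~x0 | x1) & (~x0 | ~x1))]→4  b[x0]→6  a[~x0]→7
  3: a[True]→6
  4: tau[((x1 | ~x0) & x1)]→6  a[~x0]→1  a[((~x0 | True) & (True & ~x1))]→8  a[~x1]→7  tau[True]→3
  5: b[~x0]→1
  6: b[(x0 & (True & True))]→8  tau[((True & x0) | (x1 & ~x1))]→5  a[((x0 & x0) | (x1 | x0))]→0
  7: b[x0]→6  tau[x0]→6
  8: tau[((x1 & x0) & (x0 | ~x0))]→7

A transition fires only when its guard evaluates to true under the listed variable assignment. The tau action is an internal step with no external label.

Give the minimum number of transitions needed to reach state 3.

BFS to 3:
  Layer 0: {0}
  Layer 1: {4}
  Layer 2: {1,3,7,8}
3 enters at depth 2; path a·tau

Answer: 2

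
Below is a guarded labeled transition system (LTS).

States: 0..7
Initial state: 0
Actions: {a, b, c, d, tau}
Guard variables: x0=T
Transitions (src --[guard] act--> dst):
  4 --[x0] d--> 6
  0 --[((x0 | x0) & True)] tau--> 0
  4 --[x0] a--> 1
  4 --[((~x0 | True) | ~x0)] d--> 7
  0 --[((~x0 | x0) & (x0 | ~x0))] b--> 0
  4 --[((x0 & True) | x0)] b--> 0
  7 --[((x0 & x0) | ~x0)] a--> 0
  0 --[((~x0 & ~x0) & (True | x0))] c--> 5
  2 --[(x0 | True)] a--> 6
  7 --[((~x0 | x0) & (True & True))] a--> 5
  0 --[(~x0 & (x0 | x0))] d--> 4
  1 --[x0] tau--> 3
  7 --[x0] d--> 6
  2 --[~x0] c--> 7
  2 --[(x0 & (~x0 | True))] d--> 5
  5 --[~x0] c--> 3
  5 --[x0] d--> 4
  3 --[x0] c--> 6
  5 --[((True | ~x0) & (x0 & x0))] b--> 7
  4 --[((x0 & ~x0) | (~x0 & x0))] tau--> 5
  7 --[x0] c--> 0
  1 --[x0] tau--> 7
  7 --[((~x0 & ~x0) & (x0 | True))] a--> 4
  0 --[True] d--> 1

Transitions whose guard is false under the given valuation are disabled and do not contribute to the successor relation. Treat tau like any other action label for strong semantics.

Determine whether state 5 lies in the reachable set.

Guard filter leaves 18 enabled edge(s).
Layer 0: {0}
Layer 1: {1}  now seen {0,1}
Layer 2: {3,7}  now seen {0,1,3,7}
Layer 3: {5,6}  now seen {0,1,3,5,6,7}
Layer 4: {4}  now seen {0,1,3,4,5,6,7}
R = {0,1,3,4,5,6,7}
trace reaching 5: d·tau·a

Answer: REACHABLE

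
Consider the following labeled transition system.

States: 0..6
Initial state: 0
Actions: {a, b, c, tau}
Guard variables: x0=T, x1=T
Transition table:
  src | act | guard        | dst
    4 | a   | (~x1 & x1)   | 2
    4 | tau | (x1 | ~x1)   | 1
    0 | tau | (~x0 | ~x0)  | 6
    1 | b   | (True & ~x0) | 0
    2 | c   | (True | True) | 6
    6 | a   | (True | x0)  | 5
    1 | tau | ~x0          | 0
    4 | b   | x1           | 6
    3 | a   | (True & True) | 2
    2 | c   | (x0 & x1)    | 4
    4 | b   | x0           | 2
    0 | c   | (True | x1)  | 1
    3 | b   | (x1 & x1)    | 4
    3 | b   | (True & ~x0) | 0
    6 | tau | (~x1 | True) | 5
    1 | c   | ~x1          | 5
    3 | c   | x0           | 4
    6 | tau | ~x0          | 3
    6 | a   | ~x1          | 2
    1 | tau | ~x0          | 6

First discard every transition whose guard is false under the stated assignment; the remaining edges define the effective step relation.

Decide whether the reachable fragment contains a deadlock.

Reachable = {0,1}
  0: c→1  [deg 1]
  1: ∅  [deadlock]
witness 1: c

Answer: DEADLOCK at state 1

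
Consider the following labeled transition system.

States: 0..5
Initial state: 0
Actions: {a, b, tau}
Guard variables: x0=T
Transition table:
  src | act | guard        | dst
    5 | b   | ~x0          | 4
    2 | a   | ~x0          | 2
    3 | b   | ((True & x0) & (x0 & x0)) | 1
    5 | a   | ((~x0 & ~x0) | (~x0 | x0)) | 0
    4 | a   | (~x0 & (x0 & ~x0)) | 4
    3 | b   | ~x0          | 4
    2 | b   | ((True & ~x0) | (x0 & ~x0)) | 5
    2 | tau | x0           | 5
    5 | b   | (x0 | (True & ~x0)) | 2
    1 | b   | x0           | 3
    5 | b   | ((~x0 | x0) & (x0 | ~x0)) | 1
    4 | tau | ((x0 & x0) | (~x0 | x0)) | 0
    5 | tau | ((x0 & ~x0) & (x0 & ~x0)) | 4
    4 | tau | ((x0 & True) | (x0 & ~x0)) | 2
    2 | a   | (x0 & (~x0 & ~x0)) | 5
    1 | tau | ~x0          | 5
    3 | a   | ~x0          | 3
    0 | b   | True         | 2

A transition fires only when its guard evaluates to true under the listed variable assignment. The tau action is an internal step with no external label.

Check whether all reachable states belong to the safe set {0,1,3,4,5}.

Safe = {0,1,3,4,5}
Reachable = {0,1,2,3,5}
  0: ✓
  1: ✓
  2: ✗ unsafe
  3: ✓
  5: ✓
counterexample path to 2: b

Answer: INVARIANT VIOLATED at state 2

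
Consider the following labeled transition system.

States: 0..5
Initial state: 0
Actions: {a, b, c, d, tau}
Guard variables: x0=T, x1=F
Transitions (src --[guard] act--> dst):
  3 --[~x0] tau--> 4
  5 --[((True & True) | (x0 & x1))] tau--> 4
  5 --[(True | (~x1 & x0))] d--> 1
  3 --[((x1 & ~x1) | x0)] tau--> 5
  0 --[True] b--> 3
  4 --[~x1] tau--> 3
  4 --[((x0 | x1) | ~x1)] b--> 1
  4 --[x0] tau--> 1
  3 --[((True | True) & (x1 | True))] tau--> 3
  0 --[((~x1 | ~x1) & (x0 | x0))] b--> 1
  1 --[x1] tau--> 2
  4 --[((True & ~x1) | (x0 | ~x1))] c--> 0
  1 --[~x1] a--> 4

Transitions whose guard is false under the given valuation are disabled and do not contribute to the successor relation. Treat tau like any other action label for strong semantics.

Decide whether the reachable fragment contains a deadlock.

Reach set: {0,1,3,4,5}
  0: b→1  b→3  [2 out]
  1: a→4  [1 out]
  3: tau→3  tau→5  [2 out]
  4: b→1  c→0  tau→1  tau→3  [4 out]
  5: d→1  tau→4  [2 out]

Answer: DEADLOCK-FREE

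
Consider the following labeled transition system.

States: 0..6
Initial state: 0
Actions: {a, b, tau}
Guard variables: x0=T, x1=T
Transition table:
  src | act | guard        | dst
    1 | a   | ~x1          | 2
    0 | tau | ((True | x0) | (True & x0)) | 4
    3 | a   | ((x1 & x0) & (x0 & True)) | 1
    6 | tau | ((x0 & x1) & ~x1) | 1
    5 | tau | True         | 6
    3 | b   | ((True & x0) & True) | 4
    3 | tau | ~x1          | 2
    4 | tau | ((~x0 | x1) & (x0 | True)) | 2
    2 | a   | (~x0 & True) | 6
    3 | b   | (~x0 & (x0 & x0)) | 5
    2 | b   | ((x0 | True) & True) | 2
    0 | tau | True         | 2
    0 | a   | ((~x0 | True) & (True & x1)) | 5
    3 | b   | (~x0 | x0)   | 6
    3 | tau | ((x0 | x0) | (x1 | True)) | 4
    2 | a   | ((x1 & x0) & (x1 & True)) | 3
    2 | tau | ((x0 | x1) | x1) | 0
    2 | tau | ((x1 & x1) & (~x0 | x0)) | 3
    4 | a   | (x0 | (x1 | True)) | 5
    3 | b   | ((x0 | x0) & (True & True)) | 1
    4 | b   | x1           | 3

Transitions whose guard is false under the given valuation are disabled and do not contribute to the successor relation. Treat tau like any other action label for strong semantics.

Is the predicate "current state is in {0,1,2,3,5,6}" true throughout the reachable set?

Answer: INVARIANT VIOLATED at state 4

Working:
Inv-set: {0,1,2,3,5,6}
R = {0,1,2,3,4,5,6}
  0: safe
  1: safe
  2: safe
  3: safe
  4: outside
  5: safe
  6: safe
witness against invariant: tau → 4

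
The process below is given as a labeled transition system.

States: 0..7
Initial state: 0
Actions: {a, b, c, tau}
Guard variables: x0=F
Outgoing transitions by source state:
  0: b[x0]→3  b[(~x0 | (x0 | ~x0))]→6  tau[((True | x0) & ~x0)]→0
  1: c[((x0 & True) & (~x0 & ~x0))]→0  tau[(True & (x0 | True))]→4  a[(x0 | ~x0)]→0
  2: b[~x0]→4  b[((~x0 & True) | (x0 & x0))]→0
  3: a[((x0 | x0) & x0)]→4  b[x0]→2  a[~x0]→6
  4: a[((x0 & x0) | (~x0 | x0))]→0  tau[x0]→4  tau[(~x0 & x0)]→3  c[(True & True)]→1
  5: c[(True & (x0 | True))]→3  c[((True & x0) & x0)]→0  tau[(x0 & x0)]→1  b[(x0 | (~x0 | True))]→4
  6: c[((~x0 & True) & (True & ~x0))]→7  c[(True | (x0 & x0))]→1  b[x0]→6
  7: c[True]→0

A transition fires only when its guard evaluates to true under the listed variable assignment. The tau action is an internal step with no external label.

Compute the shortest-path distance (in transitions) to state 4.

Answer: 3

Working:
Breadth-first toward 4:
  depth 0: {0}
  depth 1: {6}
  depth 2: {1,7}
  depth 3: {4}
depth(4)=3, e.g. b·c·tau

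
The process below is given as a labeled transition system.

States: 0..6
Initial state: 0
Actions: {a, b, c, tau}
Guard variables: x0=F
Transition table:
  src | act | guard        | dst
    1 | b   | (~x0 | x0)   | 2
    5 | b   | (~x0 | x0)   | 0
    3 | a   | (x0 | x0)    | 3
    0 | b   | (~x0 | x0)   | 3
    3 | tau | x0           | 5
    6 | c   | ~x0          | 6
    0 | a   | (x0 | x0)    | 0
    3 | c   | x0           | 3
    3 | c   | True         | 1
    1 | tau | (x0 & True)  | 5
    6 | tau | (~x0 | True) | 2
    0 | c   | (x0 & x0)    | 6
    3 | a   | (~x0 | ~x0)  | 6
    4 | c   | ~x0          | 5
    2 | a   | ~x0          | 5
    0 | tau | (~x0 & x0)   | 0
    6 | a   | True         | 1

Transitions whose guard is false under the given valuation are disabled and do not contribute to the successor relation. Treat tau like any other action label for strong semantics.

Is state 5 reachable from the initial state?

Guard filter leaves 10 enabled edge(s).
depth 0: {0}
depth 1: {3}  cumulative {0,3}
depth 2: {1,6}  cumulative {0,1,3,6}
depth 3: {2}  cumulative {0,1,2,3,6}
depth 4: {5}  cumulative {0,1,2,3,5,6}
R = {0,1,2,3,5,6}
Path to 5: b·c·b·a

Answer: REACHABLE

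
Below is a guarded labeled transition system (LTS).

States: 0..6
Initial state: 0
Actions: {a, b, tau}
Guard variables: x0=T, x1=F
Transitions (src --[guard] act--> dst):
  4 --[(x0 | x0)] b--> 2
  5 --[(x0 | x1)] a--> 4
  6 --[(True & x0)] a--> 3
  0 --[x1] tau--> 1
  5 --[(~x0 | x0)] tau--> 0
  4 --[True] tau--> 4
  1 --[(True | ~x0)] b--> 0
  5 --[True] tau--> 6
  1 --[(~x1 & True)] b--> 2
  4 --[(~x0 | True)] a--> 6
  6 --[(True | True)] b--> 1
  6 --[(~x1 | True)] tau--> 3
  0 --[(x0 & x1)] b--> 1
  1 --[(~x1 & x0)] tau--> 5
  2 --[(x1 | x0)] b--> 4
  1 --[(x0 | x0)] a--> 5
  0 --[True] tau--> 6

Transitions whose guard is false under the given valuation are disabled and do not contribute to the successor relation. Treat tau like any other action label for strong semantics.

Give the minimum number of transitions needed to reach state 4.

Answer: 4

Working:
Breadth-first toward 4:
  L0 = {0}
  L1 = {6}
  L2 = {1,3}
  L3 = {2,5}
  L4 = {4}
first hit 4 at d=4 via tau·b·a·a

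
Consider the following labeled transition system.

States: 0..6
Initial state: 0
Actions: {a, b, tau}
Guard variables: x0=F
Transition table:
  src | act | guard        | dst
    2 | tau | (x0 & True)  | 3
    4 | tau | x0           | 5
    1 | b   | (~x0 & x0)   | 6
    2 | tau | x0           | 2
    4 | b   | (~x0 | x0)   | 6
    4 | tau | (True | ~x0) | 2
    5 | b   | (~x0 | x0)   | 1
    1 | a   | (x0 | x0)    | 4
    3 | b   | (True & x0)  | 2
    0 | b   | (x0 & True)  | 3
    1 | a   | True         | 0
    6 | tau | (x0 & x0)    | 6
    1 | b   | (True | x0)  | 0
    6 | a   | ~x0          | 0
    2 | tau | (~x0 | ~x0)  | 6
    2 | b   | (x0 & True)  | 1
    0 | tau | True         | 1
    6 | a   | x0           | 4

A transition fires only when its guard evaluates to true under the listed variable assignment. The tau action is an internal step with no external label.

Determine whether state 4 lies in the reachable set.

After dropping false guards: 8 live edges.
depth 0: {0}
depth 1: {1}  now seen {0,1}
Reachable = {0,1}

Answer: UNREACHABLE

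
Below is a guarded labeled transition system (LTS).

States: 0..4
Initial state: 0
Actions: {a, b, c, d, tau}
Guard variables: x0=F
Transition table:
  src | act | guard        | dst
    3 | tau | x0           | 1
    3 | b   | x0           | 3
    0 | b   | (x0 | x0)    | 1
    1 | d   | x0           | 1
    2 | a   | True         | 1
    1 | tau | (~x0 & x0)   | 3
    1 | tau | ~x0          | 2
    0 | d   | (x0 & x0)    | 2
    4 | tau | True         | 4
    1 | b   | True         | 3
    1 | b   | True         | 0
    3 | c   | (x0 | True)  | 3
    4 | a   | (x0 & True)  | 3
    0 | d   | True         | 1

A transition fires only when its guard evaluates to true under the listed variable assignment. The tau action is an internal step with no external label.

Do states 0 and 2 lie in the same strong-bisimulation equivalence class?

Answer: NOT BISIMILAR

Trace:
Bisimulation quotient by refinement:
  P[0] = {{0,1,2,3,4}}
  P[1] = {{0},{1},{2},{3},{4}}
Fixed point at round 2; 5 class(es).
0∈{0}, 2∈{2}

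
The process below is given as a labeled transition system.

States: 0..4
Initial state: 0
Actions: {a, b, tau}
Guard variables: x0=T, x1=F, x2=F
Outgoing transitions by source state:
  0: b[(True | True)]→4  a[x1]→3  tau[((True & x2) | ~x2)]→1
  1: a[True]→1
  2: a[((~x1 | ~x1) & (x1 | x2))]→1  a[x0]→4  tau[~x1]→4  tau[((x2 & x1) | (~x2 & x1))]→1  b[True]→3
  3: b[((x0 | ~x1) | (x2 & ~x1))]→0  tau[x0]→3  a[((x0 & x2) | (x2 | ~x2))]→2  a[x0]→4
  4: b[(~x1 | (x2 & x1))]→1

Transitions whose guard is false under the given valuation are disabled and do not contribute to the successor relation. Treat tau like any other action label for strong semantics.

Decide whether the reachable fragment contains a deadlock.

Answer: DEADLOCK-FREE

Working:
R = {0,1,4}
  0: b→4  tau→1  [deg 2]
  1: a→1  [deg 1]
  4: b→1  [deg 1]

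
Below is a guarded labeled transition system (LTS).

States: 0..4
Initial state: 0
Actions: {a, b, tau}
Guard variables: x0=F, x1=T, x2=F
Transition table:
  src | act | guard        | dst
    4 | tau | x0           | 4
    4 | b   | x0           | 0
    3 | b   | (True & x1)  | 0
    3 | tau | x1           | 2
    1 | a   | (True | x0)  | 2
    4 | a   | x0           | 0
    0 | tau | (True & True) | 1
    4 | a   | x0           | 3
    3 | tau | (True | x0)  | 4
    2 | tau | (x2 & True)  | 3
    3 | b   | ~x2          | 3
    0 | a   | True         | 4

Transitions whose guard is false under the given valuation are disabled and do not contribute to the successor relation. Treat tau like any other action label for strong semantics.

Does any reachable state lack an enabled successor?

Reachable = {0,1,2,4}
  0: a→4  tau→1  [deg 2]
  1: a→2  [deg 1]
  2: ∅  [deadlock]
  4: ∅  [deadlock]
Path to 2: tau·a

Answer: DEADLOCK at state 2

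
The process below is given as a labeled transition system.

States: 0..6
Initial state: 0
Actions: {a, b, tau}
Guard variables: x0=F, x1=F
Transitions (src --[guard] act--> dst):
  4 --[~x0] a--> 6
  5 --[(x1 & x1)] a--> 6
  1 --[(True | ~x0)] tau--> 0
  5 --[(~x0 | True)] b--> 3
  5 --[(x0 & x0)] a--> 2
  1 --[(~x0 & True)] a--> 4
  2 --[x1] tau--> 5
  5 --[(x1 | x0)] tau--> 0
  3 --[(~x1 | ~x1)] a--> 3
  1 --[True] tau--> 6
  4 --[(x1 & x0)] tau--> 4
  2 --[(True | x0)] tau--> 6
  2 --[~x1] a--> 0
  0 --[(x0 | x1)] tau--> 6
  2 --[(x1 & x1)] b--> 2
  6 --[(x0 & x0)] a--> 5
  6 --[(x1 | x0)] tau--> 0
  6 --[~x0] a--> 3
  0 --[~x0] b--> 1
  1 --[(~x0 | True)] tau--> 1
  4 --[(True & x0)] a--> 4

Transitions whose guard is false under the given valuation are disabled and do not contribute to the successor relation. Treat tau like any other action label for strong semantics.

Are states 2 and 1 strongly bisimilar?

Answer: NOT BISIMILAR

Working:
Refine partition for ~:
  P[0] = {{0,1,2,3,4,5,6}}
  P[1] = {{0,5},{1,2},{3,4,6}}
  P[2] = {{0},{1},{2},{3,4,6},{5}}
Fixed point at round 3; 5 class(es).
class of 2: {2}; class of 1: {1}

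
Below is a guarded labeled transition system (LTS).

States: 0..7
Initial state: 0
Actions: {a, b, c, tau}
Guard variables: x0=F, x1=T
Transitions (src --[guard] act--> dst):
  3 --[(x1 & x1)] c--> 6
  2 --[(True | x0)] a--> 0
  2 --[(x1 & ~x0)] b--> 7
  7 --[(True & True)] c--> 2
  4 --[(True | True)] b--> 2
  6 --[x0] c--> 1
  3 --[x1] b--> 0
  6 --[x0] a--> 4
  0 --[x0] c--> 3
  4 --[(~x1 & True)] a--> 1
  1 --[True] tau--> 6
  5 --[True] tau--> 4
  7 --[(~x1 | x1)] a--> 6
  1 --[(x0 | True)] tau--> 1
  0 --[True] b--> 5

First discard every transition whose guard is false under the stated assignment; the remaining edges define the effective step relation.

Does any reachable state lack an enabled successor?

Answer: DEADLOCK at state 6

Analysis:
Reach set: {0,2,4,5,6,7}
  0: b→5  [1 exit(s)]
  2: a→0  b→7  [2 exit(s)]
  4: b→2  [1 exit(s)]
  5: tau→4  [1 exit(s)]
  6: ∅  [no exit]
  7: a→6  c→2  [2 exit(s)]
trace reaching 6: b·tau·b·b·a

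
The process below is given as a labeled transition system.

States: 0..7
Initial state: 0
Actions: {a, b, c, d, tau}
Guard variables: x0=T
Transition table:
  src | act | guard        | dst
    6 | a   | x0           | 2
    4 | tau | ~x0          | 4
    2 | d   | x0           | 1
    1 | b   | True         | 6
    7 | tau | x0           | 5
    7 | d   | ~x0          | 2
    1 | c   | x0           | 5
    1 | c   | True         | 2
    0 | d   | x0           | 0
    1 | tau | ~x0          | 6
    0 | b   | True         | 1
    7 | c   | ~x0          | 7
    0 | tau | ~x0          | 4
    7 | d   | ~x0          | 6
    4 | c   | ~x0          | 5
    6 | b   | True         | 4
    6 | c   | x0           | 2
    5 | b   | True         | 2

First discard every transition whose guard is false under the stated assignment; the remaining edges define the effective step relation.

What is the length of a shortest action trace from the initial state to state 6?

Breadth-first toward 6:
  L0 = {0}
  L1 = {1}
  L2 = {2,5,6}
first hit 6 at d=2 via b·b

Answer: 2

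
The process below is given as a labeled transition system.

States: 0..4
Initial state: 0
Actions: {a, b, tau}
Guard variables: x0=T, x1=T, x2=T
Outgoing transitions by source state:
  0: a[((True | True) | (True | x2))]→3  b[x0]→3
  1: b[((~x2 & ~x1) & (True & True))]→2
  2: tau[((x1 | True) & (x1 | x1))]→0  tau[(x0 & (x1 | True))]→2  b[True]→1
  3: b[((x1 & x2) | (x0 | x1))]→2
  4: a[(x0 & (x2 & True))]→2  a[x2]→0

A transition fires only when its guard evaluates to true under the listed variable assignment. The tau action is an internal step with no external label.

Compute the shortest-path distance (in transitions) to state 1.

Answer: 3

Analysis:
Breadth-first toward 1:
  Layer 0: {0}
  Layer 1: {3}
  Layer 2: {2}
  Layer 3: {1}
first hit 1 at d=3 via a·b·b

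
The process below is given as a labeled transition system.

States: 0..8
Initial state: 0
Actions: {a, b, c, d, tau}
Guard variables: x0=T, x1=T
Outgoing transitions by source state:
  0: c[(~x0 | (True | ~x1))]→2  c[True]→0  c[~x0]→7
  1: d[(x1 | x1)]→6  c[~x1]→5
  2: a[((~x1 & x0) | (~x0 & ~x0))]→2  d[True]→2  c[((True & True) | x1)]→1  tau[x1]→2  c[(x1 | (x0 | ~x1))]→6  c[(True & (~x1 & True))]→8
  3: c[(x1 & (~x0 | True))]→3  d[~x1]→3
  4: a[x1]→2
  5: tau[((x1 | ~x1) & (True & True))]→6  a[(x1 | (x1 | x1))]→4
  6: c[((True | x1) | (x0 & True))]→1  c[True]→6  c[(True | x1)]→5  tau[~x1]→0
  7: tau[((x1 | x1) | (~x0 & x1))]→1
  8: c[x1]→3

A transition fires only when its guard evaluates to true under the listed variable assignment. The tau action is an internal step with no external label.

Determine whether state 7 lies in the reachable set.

Guard filter leaves 16 enabled edge(s).
L0 = {0}
L1 = {2}  now seen {0,2}
L2 = {1,6}  now seen {0,1,2,6}
L3 = {5}  now seen {0,1,2,5,6}
L4 = {4}  now seen {0,1,2,4,5,6}
Reachable = {0,1,2,4,5,6}

Answer: UNREACHABLE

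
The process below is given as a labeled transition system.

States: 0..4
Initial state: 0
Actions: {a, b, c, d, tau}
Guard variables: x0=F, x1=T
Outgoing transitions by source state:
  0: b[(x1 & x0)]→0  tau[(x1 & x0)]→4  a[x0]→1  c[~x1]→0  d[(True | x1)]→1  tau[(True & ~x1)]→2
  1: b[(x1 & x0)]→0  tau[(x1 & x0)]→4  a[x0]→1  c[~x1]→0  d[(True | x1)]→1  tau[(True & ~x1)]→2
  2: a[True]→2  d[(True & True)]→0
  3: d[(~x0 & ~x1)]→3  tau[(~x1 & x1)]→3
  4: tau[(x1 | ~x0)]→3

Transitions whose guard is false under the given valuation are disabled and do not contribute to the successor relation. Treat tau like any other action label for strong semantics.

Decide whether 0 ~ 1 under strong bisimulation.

Answer: BISIMILAR

Working:
Compute ~ classes (split until stable):
  P[0] = {{0,1,2,3,4}}
  P[1] = {{0,1},{2},{3},{4}}
Fixed point at round 2; 4 class(es).
class of 0: {0,1}; class of 1: {0,1}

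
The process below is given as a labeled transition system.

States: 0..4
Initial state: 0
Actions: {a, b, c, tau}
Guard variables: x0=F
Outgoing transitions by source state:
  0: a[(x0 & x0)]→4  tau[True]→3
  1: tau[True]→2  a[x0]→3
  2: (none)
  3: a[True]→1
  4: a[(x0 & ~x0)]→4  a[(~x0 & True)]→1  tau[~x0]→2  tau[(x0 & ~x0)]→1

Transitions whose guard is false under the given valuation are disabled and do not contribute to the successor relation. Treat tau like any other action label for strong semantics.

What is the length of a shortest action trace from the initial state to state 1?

Answer: 2

Trace:
BFS to 1:
  L0 = {0}
  L1 = {3}
  L2 = {1}
first hit 1 at d=2 via tau·a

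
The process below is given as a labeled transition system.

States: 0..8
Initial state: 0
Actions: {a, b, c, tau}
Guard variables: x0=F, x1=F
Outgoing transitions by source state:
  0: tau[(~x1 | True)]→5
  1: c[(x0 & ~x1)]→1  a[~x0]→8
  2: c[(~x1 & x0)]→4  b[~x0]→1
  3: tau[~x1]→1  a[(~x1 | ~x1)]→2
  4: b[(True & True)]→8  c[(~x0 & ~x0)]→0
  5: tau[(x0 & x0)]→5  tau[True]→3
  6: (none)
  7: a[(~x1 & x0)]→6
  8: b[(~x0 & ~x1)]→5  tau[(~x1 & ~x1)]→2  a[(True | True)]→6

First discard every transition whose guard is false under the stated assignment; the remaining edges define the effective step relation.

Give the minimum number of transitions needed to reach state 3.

Answer: 2

Trace:
Breadth-first toward 3:
  Layer 0: {0}
  Layer 1: {5}
  Layer 2: {3}
depth(3)=2, e.g. tau·tau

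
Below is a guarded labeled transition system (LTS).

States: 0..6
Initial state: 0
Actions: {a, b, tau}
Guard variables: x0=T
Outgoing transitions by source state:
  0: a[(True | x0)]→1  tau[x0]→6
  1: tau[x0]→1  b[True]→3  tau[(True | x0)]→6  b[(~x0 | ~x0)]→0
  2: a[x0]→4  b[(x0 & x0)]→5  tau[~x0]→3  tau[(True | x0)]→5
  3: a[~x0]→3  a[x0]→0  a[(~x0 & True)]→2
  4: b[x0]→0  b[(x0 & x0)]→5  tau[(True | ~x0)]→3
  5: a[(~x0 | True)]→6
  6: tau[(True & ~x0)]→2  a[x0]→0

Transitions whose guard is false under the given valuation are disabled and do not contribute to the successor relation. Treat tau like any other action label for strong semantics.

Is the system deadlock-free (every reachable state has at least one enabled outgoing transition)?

Answer: DEADLOCK-FREE

Working:
Reach set: {0,1,3,6}
  0: a→1  tau→6  [2 out]
  1: b→3  tau→1  tau→6  [3 out]
  3: a→0  [1 out]
  6: a→0  [1 out]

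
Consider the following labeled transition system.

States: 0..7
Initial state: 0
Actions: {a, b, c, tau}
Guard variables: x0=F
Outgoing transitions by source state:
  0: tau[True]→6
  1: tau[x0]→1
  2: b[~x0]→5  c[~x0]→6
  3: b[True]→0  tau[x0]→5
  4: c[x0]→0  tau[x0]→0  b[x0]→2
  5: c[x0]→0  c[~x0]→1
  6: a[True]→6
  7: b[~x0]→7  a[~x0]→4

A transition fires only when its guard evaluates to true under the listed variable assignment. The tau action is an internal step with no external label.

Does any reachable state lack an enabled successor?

Answer: DEADLOCK-FREE

Working:
R = {0,6}
  0: tau→6  [1 exit(s)]
  6: a→6  [1 exit(s)]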